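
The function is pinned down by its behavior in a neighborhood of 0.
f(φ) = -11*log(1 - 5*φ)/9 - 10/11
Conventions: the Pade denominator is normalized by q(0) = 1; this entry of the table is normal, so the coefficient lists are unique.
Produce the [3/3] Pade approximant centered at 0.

The Pade approximant has numerator coefficients [-10/11, 1280/99, -4375/99, 40025/1188]; denominator coefficients [1, -15/2, 15, -25/4].

Taylor coefficients needed (expand at 0): a_0 = -10/11, a_1 = 55/9, a_2 = 275/18, a_3 = 1375/27, a_4 = 6875/36, a_5 = 6875/9, a_6 = 171875/54.
Write the denominator as Q(φ) = 1 + q1*φ + q2*φ^2 + q3*φ^3. Requiring Q*f - P = O(φ^7) with deg P <= 3 kills the coefficients of φ^4..φ^6 in Q*f:
  φ^4: a_4 + q1*a_3 + q2*a_2 + q3*a_1 = 0, i.e. 6875/36 + (1375/27)*q1 + (275/18)*q2 + (55/9)*q3 = 0.
  φ^5: a_5 + q1*a_4 + q2*a_3 + q3*a_2 = 0, i.e. 6875/9 + (6875/36)*q1 + (1375/27)*q2 + (275/18)*q3 = 0.
  φ^6: a_6 + q1*a_5 + q2*a_4 + q3*a_3 = 0, i.e. 171875/54 + (6875/9)*q1 + (6875/36)*q2 + (1375/27)*q3 = 0.
Solving this linear system: q1 = -15/2, q2 = 15, q3 = -25/4.
The numerator is Q*f truncated at degree 3: P0 = a_0 = -10/11; P1 = a_1 + q1*a_0 = 1280/99; P2 = a_2 + q1*a_1 + q2*a_0 = -4375/99; P3 = a_3 + q1*a_2 + q2*a_1 + q3*a_0 = 40025/1188.


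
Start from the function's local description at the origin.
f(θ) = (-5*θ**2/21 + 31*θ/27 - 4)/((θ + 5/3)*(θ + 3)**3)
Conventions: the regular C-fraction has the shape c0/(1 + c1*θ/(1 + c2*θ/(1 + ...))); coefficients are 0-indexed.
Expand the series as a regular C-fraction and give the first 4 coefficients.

The regular C-fraction coefficients are [-4/45, 1019/540, -577847/770364, 1545466212/4121782651].

Taylor coefficients (expand at 0): a_0 = -4/45, a_1 = 1019/6075, a_2 = -40549/212625, a_3 = 541066/3189375.
c0 = a_0 = -4/45. Peel one level at a time: if S = 1 + c*θ/S' with S'(0) = 1, then c is the θ-coefficient of S and S' = c*θ/(S - 1).
S_1 = c0/f = 1 + (1019/540)*θ + (577847/408240)*θ^2 + ...; c1 = 1019/540.
S_2 = c1*θ/(S_1 - 1) = 1 + (-577847/770364)*θ + (42929617/152639067)*θ^2 + ...; c2 = -577847/770364.
S_3 = c2*θ/(S_2 - 1) = 1 + (1545466212/4121782651)*θ + ...; c3 = 1545466212/4121782651.


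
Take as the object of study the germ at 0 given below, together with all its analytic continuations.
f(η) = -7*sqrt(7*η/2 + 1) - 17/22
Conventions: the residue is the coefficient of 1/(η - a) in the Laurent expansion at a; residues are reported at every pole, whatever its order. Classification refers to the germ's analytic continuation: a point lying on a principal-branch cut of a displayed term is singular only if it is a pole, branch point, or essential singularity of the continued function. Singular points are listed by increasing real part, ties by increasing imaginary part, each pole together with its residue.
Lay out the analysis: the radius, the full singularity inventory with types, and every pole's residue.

Radius of convergence at 0: 2/7.
At -2/7: an algebraic (square-root) branch point.

Branch term (-7)*sqrt(1 - η/(-2/7)): its argument vanishes at η = -2/7, a square-root branch point, modulus 2/7.
The radius of convergence is the smallest modulus among the singular points: 2/7.


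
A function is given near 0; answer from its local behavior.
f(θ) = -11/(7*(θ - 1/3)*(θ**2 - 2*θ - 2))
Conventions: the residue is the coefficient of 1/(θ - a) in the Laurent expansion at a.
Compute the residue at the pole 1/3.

The residue is 99/161.

At the order-1 pole 1/3 set g(θ) = (θ - (1/3))*f(θ) = -11/(7*(θ**2 - 2*θ - 2)).
Simple pole: residue = g(a) at a = 1/3, which is 99/161.


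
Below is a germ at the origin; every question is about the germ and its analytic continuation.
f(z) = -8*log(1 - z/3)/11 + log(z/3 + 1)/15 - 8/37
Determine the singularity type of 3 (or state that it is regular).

The term (-8/11)*log(1 - z/(3)) has argument 1 - 3/(3) = 0 at 3: a logarithmic (infinitely-sheeted) branch point; the remaining terms are analytic or single-valued there.

The point is a logarithmic branch point.


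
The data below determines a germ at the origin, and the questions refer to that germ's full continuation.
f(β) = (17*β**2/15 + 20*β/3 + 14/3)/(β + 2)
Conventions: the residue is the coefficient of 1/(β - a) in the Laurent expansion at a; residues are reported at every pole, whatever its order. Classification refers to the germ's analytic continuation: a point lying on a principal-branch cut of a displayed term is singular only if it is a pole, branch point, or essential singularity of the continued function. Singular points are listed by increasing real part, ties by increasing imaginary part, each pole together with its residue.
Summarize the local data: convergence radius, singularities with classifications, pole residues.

Radius of convergence at 0: 2.
At -2: a pole of order 1; residue -62/15.

Denominator factor (β + 2): pole of order 1 at -2, modulus 2.
The radius of convergence is the smallest modulus among the singular points: 2.
At the order-1 pole -2 set g(β) = (β - (-2))*f(β) = 17*β**2/15 + 20*β/3 + 14/3.
Simple pole: residue = g(a) at a = -2, which is -62/15.


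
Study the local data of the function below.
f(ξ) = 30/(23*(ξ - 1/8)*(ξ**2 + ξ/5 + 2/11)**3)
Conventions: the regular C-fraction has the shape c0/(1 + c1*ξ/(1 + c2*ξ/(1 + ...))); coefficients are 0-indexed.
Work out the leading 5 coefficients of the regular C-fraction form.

The regular C-fraction coefficients are [-39930/23, -47/10, -627/470, -245777/13395, 778878971/40026540].

Taylor coefficients (expand at 0): a_0 = -39930/23, a_1 = -187671/23, a_2 = -5662074/115, a_3 = -114267681/230, a_4 = -18313267599/4600.
c0 = a_0 = -39930/23. Peel one level at a time: if S = 1 + c*ξ/S' with S'(0) = 1, then c is the ξ-coefficient of S and S' = c*ξ/(S - 1).
S_1 = c0/f = 1 + (-47/10)*ξ + (-627/100)*ξ^2 + ...; c1 = -47/10.
S_2 = c1*ξ/(S_1 - 1) = 1 + (-627/470)*ξ + (-2703547/110450)*ξ^2 + ...; c2 = -627/470.
S_3 = c2*ξ/(S_2 - 1) = 1 + (-245777/13395)*ξ + (116003251/324900)*ξ^2 + ...; c3 = -245777/13395.
S_4 = c3*ξ/(S_3 - 1) = 1 + (778878971/40026540)*ξ + ...; c4 = 778878971/40026540.


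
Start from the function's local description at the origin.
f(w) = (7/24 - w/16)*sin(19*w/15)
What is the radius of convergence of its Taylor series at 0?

The radius of convergence is infinite.

The factor sin(19*w/15) is entire and contributes no finite singular point.
The polynomial part has no poles.
No finite singular points: the Taylor series at 0 converges everywhere.


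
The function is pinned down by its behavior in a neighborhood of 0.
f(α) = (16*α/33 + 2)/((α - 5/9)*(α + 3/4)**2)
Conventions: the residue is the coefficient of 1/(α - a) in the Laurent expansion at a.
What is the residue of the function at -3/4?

At the order-2 pole -3/4 set g(α) = (α - (-3/4))^2*f(α) = (16*α/33 + 2)/(α - 5/9).
Order-2 pole: residue = g'(a); g'(-3/4) = -32352/24299, so the residue is -32352/24299.

The residue is -32352/24299.


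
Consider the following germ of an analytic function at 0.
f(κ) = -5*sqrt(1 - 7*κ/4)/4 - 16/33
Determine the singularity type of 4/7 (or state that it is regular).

The point is an algebraic (square-root) branch point.

The term (-5/4)*sqrt(1 - κ/(4/7)) has argument 1 - 4/7/(4/7) = 0 at 4/7: a square-root (algebraic, two-sheeted) branch point; the remaining terms are analytic or single-valued there.


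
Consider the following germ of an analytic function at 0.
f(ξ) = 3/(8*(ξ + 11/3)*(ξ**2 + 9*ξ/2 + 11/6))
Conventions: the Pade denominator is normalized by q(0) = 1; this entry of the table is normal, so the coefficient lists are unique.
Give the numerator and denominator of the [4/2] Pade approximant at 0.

Taylor coefficients needed (expand at 0): a_0 = 27/484, a_1 = -405/2662, a_2 = 20331/58564, a_3 = -248103/322102, a_4 = 1096173/644204, a_5 = -146410173/38974342, a_6 = 7110347427/857435524.
Write the denominator as Q(ξ) = 1 + q1*ξ + q2*ξ^2. Requiring Q*f - P = O(ξ^7) with deg P <= 4 kills the coefficients of ξ^5..ξ^6 in Q*f:
  ξ^5: a_5 + q1*a_4 + q2*a_3 = 0, i.e. -146410173/38974342 + (1096173/644204)*q1 + (-248103/322102)*q2 = 0.
  ξ^6: a_6 + q1*a_5 + q2*a_4 = 0, i.e. 7110347427/857435524 + (-146410173/38974342)*q1 + (1096173/644204)*q2 = 0.
Solving this linear system: q1 = 44069724/17475887, q2 = 10259355/14787289.
The numerator is Q*f truncated at degree 4: P0 = a_0 = 27/484; P1 = a_1 + q1*a_0 = -4408101/384469514; P2 = a_2 + q1*a_1 + q2*a_0 = 423063/192234757; P3 = a_3 + q1*a_2 + q2*a_1 = -71442/192234757; P4 = a_4 + q1*a_3 + q2*a_2 = 8748/192234757.

The Pade approximant has numerator coefficients [27/484, -4408101/384469514, 423063/192234757, -71442/192234757, 8748/192234757]; denominator coefficients [1, 44069724/17475887, 10259355/14787289].


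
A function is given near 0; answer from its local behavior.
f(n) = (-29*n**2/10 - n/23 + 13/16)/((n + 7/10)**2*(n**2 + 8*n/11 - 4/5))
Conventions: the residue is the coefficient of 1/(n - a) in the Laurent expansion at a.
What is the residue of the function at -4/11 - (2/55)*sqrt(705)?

The residue is 102380355/37342846 + (1492499437/14040910096)*sqrt(705).

The factor n**2 + 8*n/11 - 4/5 splits as (n - a)(n - a') with a = -4/11 - (2/55)*sqrt(705), a' = -4/11 + (2/55)*sqrt(705). At the order-1 pole a set g(n) = (n - a)*f(n) = [(-29*n**2/10 - n/23 + 13/16)/(n + 7/10)**2] / (n - a').
Simple pole: residue = g(a) at a = -4/11 - (2/55)*sqrt(705), which is 102380355/37342846 + (1492499437/14040910096)*sqrt(705).


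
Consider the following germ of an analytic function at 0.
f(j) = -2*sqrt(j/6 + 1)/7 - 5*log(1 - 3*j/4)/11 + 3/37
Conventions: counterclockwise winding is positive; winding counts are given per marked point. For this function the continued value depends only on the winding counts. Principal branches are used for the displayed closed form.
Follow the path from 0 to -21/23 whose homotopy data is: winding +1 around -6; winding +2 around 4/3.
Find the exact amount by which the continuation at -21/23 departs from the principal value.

The rational part is single-valued and drops out of the difference; each branch term changes only by its own monodromy.
(-2/7)*sqrt(1 - j/(-6)): winding +1 is odd, the square root flips sign, contributing -2*(-2/7)*sqrt(1 - (-21/23)/(-6)) = -2*(-2/7)*sqrt(39/46) = (2/161)*sqrt(1794).
(-5/11)*log(1 - j/(4/3)): each positive loop around 4/3 adds 2*pi*i to the log, so winding +2 contributes (-5/11)*(2)*2*pi*i = -(20/11)*pi*i.
Summing the contributions at j = -21/23 gives ((2/161)*sqrt(1794)) - ((20/11)*pi)*i.

Continued minus principal equals ((2/161)*sqrt(1794)) - ((20/11)*pi)*i.


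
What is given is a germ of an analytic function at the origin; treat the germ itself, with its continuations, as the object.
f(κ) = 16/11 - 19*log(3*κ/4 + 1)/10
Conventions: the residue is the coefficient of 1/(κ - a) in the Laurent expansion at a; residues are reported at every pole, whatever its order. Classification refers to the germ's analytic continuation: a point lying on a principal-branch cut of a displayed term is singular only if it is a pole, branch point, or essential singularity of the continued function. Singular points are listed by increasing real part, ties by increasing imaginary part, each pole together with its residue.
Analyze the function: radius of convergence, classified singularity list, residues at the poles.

Radius of convergence at 0: 4/3.
At -4/3: a logarithmic branch point.

Branch term (-19/10)*log(1 - κ/(-4/3)): its argument vanishes at κ = -4/3, a logarithmic branch point, modulus 4/3.
The radius of convergence is the smallest modulus among the singular points: 4/3.


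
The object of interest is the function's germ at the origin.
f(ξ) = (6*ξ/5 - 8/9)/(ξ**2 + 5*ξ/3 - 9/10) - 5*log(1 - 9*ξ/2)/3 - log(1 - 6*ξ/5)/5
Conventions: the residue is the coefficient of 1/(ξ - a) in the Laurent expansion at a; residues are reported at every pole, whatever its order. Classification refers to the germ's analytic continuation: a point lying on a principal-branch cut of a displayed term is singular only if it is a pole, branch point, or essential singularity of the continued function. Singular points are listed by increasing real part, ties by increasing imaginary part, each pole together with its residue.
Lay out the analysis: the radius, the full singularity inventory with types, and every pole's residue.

Radius of convergence at 0: 2/9.
At -5/6 - (1/30)*sqrt(1435): a pole of order 1; residue 3/5 + (17/861)*sqrt(1435).
At 2/9: a logarithmic branch point.
At -5/6 + (1/30)*sqrt(1435): a pole of order 1; residue 3/5 - (17/861)*sqrt(1435).
At 5/6: a logarithmic branch point.

Denominator factor (ξ**2 + 5*ξ/3 - 9/10): discriminant 287/45, real irrational roots -5/6 + (1/30)*sqrt(1435) and -5/6 - (1/30)*sqrt(1435); poles of order 1, moduli -5/6 + (1/30)*sqrt(1435) and 5/6 + (1/30)*sqrt(1435).
Branch term (-5/3)*log(1 - ξ/(2/9)): its argument vanishes at ξ = 2/9, a logarithmic branch point, modulus 2/9.
Branch term (-1/5)*log(1 - ξ/(5/6)): its argument vanishes at ξ = 5/6, a logarithmic branch point, modulus 5/6.
The radius of convergence is the smallest modulus among the singular points: 2/9.
The branch terms are analytic at -5/6 - (1/30)*sqrt(1435) and contribute nothing to the residue; only the rational part matters.
The factor ξ**2 + 5*ξ/3 - 9/10 splits as (ξ - a)(ξ - a') with a = -5/6 - (1/30)*sqrt(1435), a' = -5/6 + (1/30)*sqrt(1435). At the order-1 pole a set g(ξ) = (ξ - a)*(rational part) = [6*ξ/5 - 8/9] / (ξ - a').
Simple pole: residue = g(a) at a = -5/6 - (1/30)*sqrt(1435), which is 3/5 + (17/861)*sqrt(1435).
The branch terms are analytic at -5/6 + (1/30)*sqrt(1435) and contribute nothing to the residue; only the rational part matters.
The factor ξ**2 + 5*ξ/3 - 9/10 splits as (ξ - a)(ξ - a') with a = -5/6 + (1/30)*sqrt(1435), a' = -5/6 - (1/30)*sqrt(1435). At the order-1 pole a set g(ξ) = (ξ - a)*(rational part) = [6*ξ/5 - 8/9] / (ξ - a').
Simple pole: residue = g(a) at a = -5/6 + (1/30)*sqrt(1435), which is 3/5 - (17/861)*sqrt(1435).
List the singular points by increasing real part (a conjugate pair: the negative imaginary part first).


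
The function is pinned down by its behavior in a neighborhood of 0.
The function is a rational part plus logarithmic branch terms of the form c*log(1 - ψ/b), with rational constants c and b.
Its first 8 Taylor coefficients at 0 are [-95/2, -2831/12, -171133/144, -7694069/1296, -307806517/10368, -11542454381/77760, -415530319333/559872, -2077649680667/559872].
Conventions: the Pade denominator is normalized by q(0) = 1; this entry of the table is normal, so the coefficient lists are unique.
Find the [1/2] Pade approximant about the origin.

The Pade approximant has numerator coefficients [-95/2, -1577437/11394]; denominator coefficients [1, -23381/11394, -2027351/136728].

Taylor coefficients needed (read off): a_0 = -95/2, a_1 = -2831/12, a_2 = -171133/144, a_3 = -7694069/1296.
Write the denominator as Q(ψ) = 1 + q1*ψ + q2*ψ^2. Requiring Q*f - P = O(ψ^4) with deg P <= 1 kills the coefficients of ψ^2..ψ^3 in Q*f:
  ψ^2: a_2 + q1*a_1 + q2*a_0 = 0, i.e. -171133/144 + (-2831/12)*q1 + (-95/2)*q2 = 0.
  ψ^3: a_3 + q1*a_2 + q2*a_1 = 0, i.e. -7694069/1296 + (-171133/144)*q1 + (-2831/12)*q2 = 0.
Solving this linear system: q1 = -23381/11394, q2 = -2027351/136728.
The numerator is Q*f truncated at degree 1: P0 = a_0 = -95/2; P1 = a_1 + q1*a_0 = -1577437/11394.


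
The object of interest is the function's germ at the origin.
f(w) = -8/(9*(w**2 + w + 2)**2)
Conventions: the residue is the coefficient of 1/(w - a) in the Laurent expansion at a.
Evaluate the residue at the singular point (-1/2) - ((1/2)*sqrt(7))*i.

The factor w**2 + w + 2 splits as (w - a)(w - a') with a = (-1/2) - ((1/2)*sqrt(7))*i, a' = (-1/2) + ((1/2)*sqrt(7))*i. At the order-2 pole a set g(w) = (w - a)^2*f(w) = [-8/9] / (w - a')^2.
Order-2 pole: residue = g'(a); g'((-1/2) - ((1/2)*sqrt(7))*i) = -((16/441)*sqrt(7))*i, so the residue is -((16/441)*sqrt(7))*i.

The residue is -((16/441)*sqrt(7))*i.


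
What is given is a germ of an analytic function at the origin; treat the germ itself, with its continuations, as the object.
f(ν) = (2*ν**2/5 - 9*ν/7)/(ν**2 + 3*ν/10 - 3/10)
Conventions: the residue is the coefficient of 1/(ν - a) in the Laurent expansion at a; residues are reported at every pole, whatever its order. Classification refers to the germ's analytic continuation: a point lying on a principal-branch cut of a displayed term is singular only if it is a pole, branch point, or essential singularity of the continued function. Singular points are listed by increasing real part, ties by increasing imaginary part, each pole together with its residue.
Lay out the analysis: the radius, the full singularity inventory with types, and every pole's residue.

Radius of convergence at 0: -3/20 + (1/20)*sqrt(129).
At -3/20 - (1/20)*sqrt(129): a pole of order 1; residue -123/175 - (193/7525)*sqrt(129).
At -3/20 + (1/20)*sqrt(129): a pole of order 1; residue -123/175 + (193/7525)*sqrt(129).

Denominator factor (ν**2 + 3*ν/10 - 3/10): discriminant 129/100, real irrational roots -3/20 + (1/20)*sqrt(129) and -3/20 - (1/20)*sqrt(129); poles of order 1, moduli -3/20 + (1/20)*sqrt(129) and 3/20 + (1/20)*sqrt(129).
The radius of convergence is the smallest modulus among the singular points: -3/20 + (1/20)*sqrt(129).
The factor ν**2 + 3*ν/10 - 3/10 splits as (ν - a)(ν - a') with a = -3/20 - (1/20)*sqrt(129), a' = -3/20 + (1/20)*sqrt(129). At the order-1 pole a set g(ν) = (ν - a)*f(ν) = [2*ν**2/5 - 9*ν/7] / (ν - a').
Simple pole: residue = g(a) at a = -3/20 - (1/20)*sqrt(129), which is -123/175 - (193/7525)*sqrt(129).
The factor ν**2 + 3*ν/10 - 3/10 splits as (ν - a)(ν - a') with a = -3/20 + (1/20)*sqrt(129), a' = -3/20 - (1/20)*sqrt(129). At the order-1 pole a set g(ν) = (ν - a)*f(ν) = [2*ν**2/5 - 9*ν/7] / (ν - a').
Simple pole: residue = g(a) at a = -3/20 + (1/20)*sqrt(129), which is -123/175 + (193/7525)*sqrt(129).
List the singular points by increasing real part (a conjugate pair: the negative imaginary part first).


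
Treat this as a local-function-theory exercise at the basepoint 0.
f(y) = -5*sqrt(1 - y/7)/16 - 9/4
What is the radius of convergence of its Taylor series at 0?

Branch term (-5/16)*sqrt(1 - y/(7)): its argument vanishes at y = 7, a square-root branch point, modulus 7.
The radius of convergence is the smallest modulus among the singular points: 7.

The radius of convergence is 7.


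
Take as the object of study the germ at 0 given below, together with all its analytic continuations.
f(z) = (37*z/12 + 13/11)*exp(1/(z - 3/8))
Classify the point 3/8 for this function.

The point is an essential singularity.

The exponent 1/(z - (3/8)) has a pole at 3/8, so exp(1/(z - (3/8))) takes every nonzero value near it: an essential singularity (not a pole of any order).


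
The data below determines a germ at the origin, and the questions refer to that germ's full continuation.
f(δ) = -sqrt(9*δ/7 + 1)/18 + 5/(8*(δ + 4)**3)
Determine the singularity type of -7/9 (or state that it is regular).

The term (-1/18)*sqrt(1 - δ/(-7/9)) has argument 1 - -7/9/(-7/9) = 0 at -7/9: a square-root (algebraic, two-sheeted) branch point; the remaining terms are analytic or single-valued there.

The point is an algebraic (square-root) branch point.


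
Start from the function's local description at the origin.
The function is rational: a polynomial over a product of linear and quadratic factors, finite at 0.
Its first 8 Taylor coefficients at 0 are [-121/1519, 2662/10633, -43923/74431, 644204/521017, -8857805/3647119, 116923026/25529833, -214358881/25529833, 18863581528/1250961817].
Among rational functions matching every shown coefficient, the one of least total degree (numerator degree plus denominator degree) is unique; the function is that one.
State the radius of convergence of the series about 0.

No rational of total degree below 2 reproduces all 8 coefficients; solving the [0/2] Pade equations on them gives f(w) = -1/(31*(w + 7/11)**2), whose expansion matches every shown term.
Denominator factor (w + 7/11)^2: pole of order 2 at -7/11, modulus 7/11.
The radius of convergence is the smallest modulus among the singular points: 7/11.

The radius of convergence is 7/11.


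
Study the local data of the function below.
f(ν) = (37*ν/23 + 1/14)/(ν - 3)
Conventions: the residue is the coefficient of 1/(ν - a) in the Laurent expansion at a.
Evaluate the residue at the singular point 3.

The residue is 1577/322.

At the order-1 pole 3 set g(ν) = (ν - (3))*f(ν) = 37*ν/23 + 1/14.
Simple pole: residue = g(a) at a = 3, which is 1577/322.


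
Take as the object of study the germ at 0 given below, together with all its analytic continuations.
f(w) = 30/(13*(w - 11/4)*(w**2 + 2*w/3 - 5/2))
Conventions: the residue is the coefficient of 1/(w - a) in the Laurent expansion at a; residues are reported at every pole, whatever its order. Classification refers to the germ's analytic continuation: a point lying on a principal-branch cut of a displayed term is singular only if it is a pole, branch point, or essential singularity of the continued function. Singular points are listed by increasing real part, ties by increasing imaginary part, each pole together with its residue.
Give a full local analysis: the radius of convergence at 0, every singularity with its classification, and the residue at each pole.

Radius of convergence at 0: -1/3 + (1/6)*sqrt(94).
At -1/3 - (1/6)*sqrt(94): a pole of order 1; residue -720/4303 + (6660/202241)*sqrt(94).
At -1/3 + (1/6)*sqrt(94): a pole of order 1; residue -720/4303 - (6660/202241)*sqrt(94).
At 11/4: a pole of order 1; residue 1440/4303.

Denominator factor (w**2 + 2*w/3 - 5/2): discriminant 94/9, real irrational roots -1/3 + (1/6)*sqrt(94) and -1/3 - (1/6)*sqrt(94); poles of order 1, moduli -1/3 + (1/6)*sqrt(94) and 1/3 + (1/6)*sqrt(94).
Denominator factor (w - 11/4): pole of order 1 at 11/4, modulus 11/4.
The radius of convergence is the smallest modulus among the singular points: -1/3 + (1/6)*sqrt(94).
The factor w**2 + 2*w/3 - 5/2 splits as (w - a)(w - a') with a = -1/3 - (1/6)*sqrt(94), a' = -1/3 + (1/6)*sqrt(94). At the order-1 pole a set g(w) = (w - a)*f(w) = [30/(13*(w - 11/4))] / (w - a').
Simple pole: residue = g(a) at a = -1/3 - (1/6)*sqrt(94), which is -720/4303 + (6660/202241)*sqrt(94).
The factor w**2 + 2*w/3 - 5/2 splits as (w - a)(w - a') with a = -1/3 + (1/6)*sqrt(94), a' = -1/3 - (1/6)*sqrt(94). At the order-1 pole a set g(w) = (w - a)*f(w) = [30/(13*(w - 11/4))] / (w - a').
Simple pole: residue = g(a) at a = -1/3 + (1/6)*sqrt(94), which is -720/4303 - (6660/202241)*sqrt(94).
At the order-1 pole 11/4 set g(w) = (w - (11/4))*f(w) = 30/(13*(w**2 + 2*w/3 - 5/2)).
Simple pole: residue = g(a) at a = 11/4, which is 1440/4303.
List the singular points by increasing real part (a conjugate pair: the negative imaginary part first).


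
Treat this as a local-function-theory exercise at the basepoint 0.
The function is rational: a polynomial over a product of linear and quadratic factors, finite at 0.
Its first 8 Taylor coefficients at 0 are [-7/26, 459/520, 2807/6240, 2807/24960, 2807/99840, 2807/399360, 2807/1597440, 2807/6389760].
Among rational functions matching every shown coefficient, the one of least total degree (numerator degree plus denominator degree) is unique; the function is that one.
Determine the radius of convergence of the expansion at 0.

No rational of total degree below 3 reproduces all 8 coefficients; solving the [2/1] Pade equations on them gives f(τ) = (-11*τ**2/12 - 19*τ/5 + 14/13)/(τ - 4), whose expansion matches every shown term.
Denominator factor (τ - 4): pole of order 1 at 4, modulus 4.
The radius of convergence is the smallest modulus among the singular points: 4.

The radius of convergence is 4.


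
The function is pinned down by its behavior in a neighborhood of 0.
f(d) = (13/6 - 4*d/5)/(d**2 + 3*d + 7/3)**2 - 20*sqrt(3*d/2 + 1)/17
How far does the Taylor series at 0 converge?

Denominator factor (d**2 + 3*d + 7/3)^2: discriminant -1/3, complex-conjugate roots (-3/2) + ((1/6)*sqrt(3))*i and (-3/2) - ((1/6)*sqrt(3))*i; poles of order 2, moduli (1/3)*sqrt(21) and (1/3)*sqrt(21).
Branch term (-20/17)*sqrt(1 - d/(-2/3)): its argument vanishes at d = -2/3, a square-root branch point, modulus 2/3.
The radius of convergence is the smallest modulus among the singular points: 2/3.

The radius of convergence is 2/3.


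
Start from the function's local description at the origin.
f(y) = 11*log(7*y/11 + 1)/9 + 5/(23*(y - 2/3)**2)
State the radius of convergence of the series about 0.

The radius of convergence is 2/3.

Denominator factor (y - 2/3)^2: pole of order 2 at 2/3, modulus 2/3.
Branch term (11/9)*log(1 - y/(-11/7)): its argument vanishes at y = -11/7, a logarithmic branch point, modulus 11/7.
The radius of convergence is the smallest modulus among the singular points: 2/3.


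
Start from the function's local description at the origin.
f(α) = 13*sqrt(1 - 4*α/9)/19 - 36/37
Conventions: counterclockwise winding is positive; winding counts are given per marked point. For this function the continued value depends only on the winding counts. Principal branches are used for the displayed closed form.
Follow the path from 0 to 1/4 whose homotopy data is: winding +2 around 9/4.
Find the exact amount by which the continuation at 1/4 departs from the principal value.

The rational part is single-valued and drops out of the difference; each branch term changes only by its own monodromy.
(13/19)*sqrt(1 - α/(9/4)): winding +2 is even, the square root returns to the same sheet, contribution 0.
Summing the contributions at α = 1/4 gives 0.

Continued minus principal equals 0.


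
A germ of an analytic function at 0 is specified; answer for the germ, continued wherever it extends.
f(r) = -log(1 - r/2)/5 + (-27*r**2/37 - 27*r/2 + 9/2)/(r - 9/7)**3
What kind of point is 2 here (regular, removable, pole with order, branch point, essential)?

The term (-1/5)*log(1 - r/(2)) has argument 1 - 2/(2) = 0 at 2: a logarithmic (infinitely-sheeted) branch point; the remaining terms are analytic or single-valued there.

The point is a logarithmic branch point.


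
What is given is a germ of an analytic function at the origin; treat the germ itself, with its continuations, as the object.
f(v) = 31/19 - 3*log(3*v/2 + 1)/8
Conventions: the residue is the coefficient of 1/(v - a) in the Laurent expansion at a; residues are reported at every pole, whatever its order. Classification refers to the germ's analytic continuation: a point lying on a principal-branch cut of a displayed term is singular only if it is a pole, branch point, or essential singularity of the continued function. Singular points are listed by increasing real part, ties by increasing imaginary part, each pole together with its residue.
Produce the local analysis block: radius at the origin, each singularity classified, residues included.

Radius of convergence at 0: 2/3.
At -2/3: a logarithmic branch point.

Branch term (-3/8)*log(1 - v/(-2/3)): its argument vanishes at v = -2/3, a logarithmic branch point, modulus 2/3.
The radius of convergence is the smallest modulus among the singular points: 2/3.


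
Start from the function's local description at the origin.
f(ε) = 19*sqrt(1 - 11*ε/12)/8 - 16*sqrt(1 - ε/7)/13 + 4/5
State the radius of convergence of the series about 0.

Branch term (19/8)*sqrt(1 - ε/(12/11)): its argument vanishes at ε = 12/11, a square-root branch point, modulus 12/11.
Branch term (-16/13)*sqrt(1 - ε/(7)): its argument vanishes at ε = 7, a square-root branch point, modulus 7.
The radius of convergence is the smallest modulus among the singular points: 12/11.

The radius of convergence is 12/11.


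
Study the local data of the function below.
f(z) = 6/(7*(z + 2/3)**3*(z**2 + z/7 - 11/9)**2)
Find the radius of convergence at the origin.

The radius of convergence is 2/3.

Denominator factor (z + 2/3)^3: pole of order 3 at -2/3, modulus 2/3.
Denominator factor (z**2 + z/7 - 11/9)^2: discriminant 2165/441, real irrational roots -1/14 + (1/42)*sqrt(2165) and -1/14 - (1/42)*sqrt(2165); poles of order 2, moduli -1/14 + (1/42)*sqrt(2165) and 1/14 + (1/42)*sqrt(2165).
The radius of convergence is the smallest modulus among the singular points: 2/3.


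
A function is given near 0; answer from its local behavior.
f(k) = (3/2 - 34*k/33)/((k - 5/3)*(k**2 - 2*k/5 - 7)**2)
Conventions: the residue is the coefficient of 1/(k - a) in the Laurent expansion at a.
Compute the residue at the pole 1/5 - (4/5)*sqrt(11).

The residue is 387/85184 - (7057/1362944)*sqrt(11).

The factor k**2 - 2*k/5 - 7 splits as (k - a)(k - a') with a = 1/5 - (4/5)*sqrt(11), a' = 1/5 + (4/5)*sqrt(11). At the order-2 pole a set g(k) = (k - a)^2*f(k) = [(3/2 - 34*k/33)/(k - 5/3)] / (k - a')^2.
Order-2 pole: residue = g'(a); g'(1/5 - (4/5)*sqrt(11)) = 387/85184 - (7057/1362944)*sqrt(11), so the residue is 387/85184 - (7057/1362944)*sqrt(11).


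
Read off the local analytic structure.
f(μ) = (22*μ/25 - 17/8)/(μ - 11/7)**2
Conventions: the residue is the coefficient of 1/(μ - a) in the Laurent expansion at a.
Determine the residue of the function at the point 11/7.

The residue is 22/25.

At the order-2 pole 11/7 set g(μ) = (μ - (11/7))^2*f(μ) = 22*μ/25 - 17/8.
Order-2 pole: residue = g'(a); g'(11/7) = 22/25, so the residue is 22/25.


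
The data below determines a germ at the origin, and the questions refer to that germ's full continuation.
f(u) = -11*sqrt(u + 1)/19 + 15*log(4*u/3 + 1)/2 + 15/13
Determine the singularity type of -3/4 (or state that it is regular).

The term (15/2)*log(1 - u/(-3/4)) has argument 1 - -3/4/(-3/4) = 0 at -3/4: a logarithmic (infinitely-sheeted) branch point; the remaining terms are analytic or single-valued there.

The point is a logarithmic branch point.


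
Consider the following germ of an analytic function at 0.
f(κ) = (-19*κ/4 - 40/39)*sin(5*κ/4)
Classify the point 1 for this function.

The point is a regular point.

There is no denominator, hence no pole anywhere.
The factor sin(5*κ/4) is entire.
So the germ continues analytically to 1.


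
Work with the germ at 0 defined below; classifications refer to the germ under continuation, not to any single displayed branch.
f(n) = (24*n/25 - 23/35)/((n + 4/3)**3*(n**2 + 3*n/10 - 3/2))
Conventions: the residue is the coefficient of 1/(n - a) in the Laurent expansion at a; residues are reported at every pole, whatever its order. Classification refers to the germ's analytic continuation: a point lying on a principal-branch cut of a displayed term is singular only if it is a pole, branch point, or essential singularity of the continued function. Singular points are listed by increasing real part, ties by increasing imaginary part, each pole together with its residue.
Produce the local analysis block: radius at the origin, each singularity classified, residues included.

Denominator factor (n**2 + 3*n/10 - 3/2): discriminant 609/100, real irrational roots -3/20 + (1/20)*sqrt(609) and -3/20 - (1/20)*sqrt(609); poles of order 1, moduli -3/20 + (1/20)*sqrt(609) and 3/20 + (1/20)*sqrt(609).
Denominator factor (n + 4/3)^3: pole of order 3 at -4/3, modulus 4/3.
The radius of convergence is the smallest modulus among the singular points: -3/20 + (1/20)*sqrt(609).
The factor n**2 + 3*n/10 - 3/2 splits as (n - a)(n - a') with a = -3/20 - (1/20)*sqrt(609), a' = -3/20 + (1/20)*sqrt(609). At the order-1 pole a set g(n) = (n - a)*f(n) = [(24*n/25 - 23/35)/(n + 4/3)**3] / (n - a').
Simple pole: residue = g(a) at a = -3/20 - (1/20)*sqrt(609), which is -28996785/9317 - (238527675/1891351)*sqrt(609).
At the order-3 pole -4/3 set g(n) = (n - (-4/3))^3*f(n) = (24*n/25 - 23/35)/(n**2 + 3*n/10 - 3/2).
Order-3 pole: residue = g''(a)/2; g''(-4/3) = 115987140/9317, so the residue is 57993570/9317.
The factor n**2 + 3*n/10 - 3/2 splits as (n - a)(n - a') with a = -3/20 + (1/20)*sqrt(609), a' = -3/20 - (1/20)*sqrt(609). At the order-1 pole a set g(n) = (n - a)*f(n) = [(24*n/25 - 23/35)/(n + 4/3)**3] / (n - a').
Simple pole: residue = g(a) at a = -3/20 + (1/20)*sqrt(609), which is -28996785/9317 + (238527675/1891351)*sqrt(609).
List the singular points by increasing real part (a conjugate pair: the negative imaginary part first).

Radius of convergence at 0: -3/20 + (1/20)*sqrt(609).
At -3/20 - (1/20)*sqrt(609): a pole of order 1; residue -28996785/9317 - (238527675/1891351)*sqrt(609).
At -4/3: a pole of order 3; residue 57993570/9317.
At -3/20 + (1/20)*sqrt(609): a pole of order 1; residue -28996785/9317 + (238527675/1891351)*sqrt(609).


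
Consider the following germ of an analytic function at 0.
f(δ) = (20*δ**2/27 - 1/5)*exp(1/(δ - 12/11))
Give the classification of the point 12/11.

The point is an essential singularity.

The exponent 1/(δ - (12/11)) has a pole at 12/11, so exp(1/(δ - (12/11))) takes every nonzero value near it: an essential singularity (not a pole of any order).


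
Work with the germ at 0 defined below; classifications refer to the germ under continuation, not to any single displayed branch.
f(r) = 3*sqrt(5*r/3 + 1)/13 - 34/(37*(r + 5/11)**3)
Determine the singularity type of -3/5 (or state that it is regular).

The term (3/13)*sqrt(1 - r/(-3/5)) has argument 1 - -3/5/(-3/5) = 0 at -3/5: a square-root (algebraic, two-sheeted) branch point; the remaining terms are analytic or single-valued there.

The point is an algebraic (square-root) branch point.


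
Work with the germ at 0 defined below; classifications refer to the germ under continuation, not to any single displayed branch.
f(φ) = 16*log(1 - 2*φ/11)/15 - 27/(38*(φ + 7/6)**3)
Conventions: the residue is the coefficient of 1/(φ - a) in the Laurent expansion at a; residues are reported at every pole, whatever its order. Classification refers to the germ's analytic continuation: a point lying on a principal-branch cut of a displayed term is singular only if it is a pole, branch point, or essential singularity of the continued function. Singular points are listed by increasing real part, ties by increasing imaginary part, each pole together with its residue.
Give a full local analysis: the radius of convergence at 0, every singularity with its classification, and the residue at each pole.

Denominator factor (φ + 7/6)^3: pole of order 3 at -7/6, modulus 7/6.
Branch term (16/15)*log(1 - φ/(11/2)): its argument vanishes at φ = 11/2, a logarithmic branch point, modulus 11/2.
The radius of convergence is the smallest modulus among the singular points: 7/6.
The branch term is analytic at -7/6 and contributes nothing to the residue; only the rational part matters.
At the order-3 pole -7/6 set g(φ) = (φ - (-7/6))^3*(rational part) = -27/38.
Order-3 pole: residue = g''(a)/2; g''(-7/6) = 0, so the residue is 0.
List the singular points by increasing real part (a conjugate pair: the negative imaginary part first).

Radius of convergence at 0: 7/6.
At -7/6: a pole of order 3; residue 0.
At 11/2: a logarithmic branch point.


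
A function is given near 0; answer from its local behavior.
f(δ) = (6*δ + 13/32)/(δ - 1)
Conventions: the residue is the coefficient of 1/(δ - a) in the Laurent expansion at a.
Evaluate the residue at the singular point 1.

The residue is 205/32.

At the order-1 pole 1 set g(δ) = (δ - (1))*f(δ) = 6*δ + 13/32.
Simple pole: residue = g(a) at a = 1, which is 205/32.


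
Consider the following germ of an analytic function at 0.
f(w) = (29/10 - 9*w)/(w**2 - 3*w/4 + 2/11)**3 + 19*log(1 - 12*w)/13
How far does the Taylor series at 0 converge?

The radius of convergence is 1/12.

Denominator factor (w**2 - 3*w/4 + 2/11)^3: discriminant -29/176, complex-conjugate roots (3/8) + ((1/88)*sqrt(319))*i and (3/8) - ((1/88)*sqrt(319))*i; poles of order 3, moduli (1/11)*sqrt(22) and (1/11)*sqrt(22).
Branch term (19/13)*log(1 - w/(1/12)): its argument vanishes at w = 1/12, a logarithmic branch point, modulus 1/12.
The radius of convergence is the smallest modulus among the singular points: 1/12.


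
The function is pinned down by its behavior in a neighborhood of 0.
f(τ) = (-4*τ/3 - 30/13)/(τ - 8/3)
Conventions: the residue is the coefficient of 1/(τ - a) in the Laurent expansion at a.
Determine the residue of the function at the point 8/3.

At the order-1 pole 8/3 set g(τ) = (τ - (8/3))*f(τ) = -4*τ/3 - 30/13.
Simple pole: residue = g(a) at a = 8/3, which is -686/117.

The residue is -686/117.


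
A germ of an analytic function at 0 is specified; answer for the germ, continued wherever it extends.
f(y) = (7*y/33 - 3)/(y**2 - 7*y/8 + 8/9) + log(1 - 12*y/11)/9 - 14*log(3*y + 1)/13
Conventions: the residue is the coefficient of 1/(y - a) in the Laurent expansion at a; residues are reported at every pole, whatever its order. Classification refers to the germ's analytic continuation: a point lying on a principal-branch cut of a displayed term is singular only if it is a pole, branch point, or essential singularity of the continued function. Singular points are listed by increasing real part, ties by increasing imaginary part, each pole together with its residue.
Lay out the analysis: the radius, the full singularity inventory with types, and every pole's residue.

Radius of convergence at 0: 1/3.
At -1/3: a logarithmic branch point.
At (7/16) - ((1/48)*sqrt(1607))*i: a pole of order 1; residue (7/66) - ((1535/35354)*sqrt(1607))*i.
At (7/16) + ((1/48)*sqrt(1607))*i: a pole of order 1; residue (7/66) + ((1535/35354)*sqrt(1607))*i.
At 11/12: a logarithmic branch point.

Denominator factor (y**2 - 7*y/8 + 8/9): discriminant -1607/576, complex-conjugate roots (7/16) + ((1/48)*sqrt(1607))*i and (7/16) - ((1/48)*sqrt(1607))*i; poles of order 1, moduli (2/3)*sqrt(2) and (2/3)*sqrt(2).
Branch term (1/9)*log(1 - y/(11/12)): its argument vanishes at y = 11/12, a logarithmic branch point, modulus 11/12.
Branch term (-14/13)*log(1 - y/(-1/3)): its argument vanishes at y = -1/3, a logarithmic branch point, modulus 1/3.
The radius of convergence is the smallest modulus among the singular points: 1/3.
The branch terms are analytic at (7/16) - ((1/48)*sqrt(1607))*i and contribute nothing to the residue; only the rational part matters.
The factor y**2 - 7*y/8 + 8/9 splits as (y - a)(y - a') with a = (7/16) - ((1/48)*sqrt(1607))*i, a' = (7/16) + ((1/48)*sqrt(1607))*i. At the order-1 pole a set g(y) = (y - a)*(rational part) = [7*y/33 - 3] / (y - a').
Simple pole: residue = g(a) at a = (7/16) - ((1/48)*sqrt(1607))*i, which is (7/66) - ((1535/35354)*sqrt(1607))*i.
The branch terms are analytic at (7/16) + ((1/48)*sqrt(1607))*i and contribute nothing to the residue; only the rational part matters.
The factor y**2 - 7*y/8 + 8/9 splits as (y - a)(y - a') with a = (7/16) + ((1/48)*sqrt(1607))*i, a' = (7/16) - ((1/48)*sqrt(1607))*i. At the order-1 pole a set g(y) = (y - a)*(rational part) = [7*y/33 - 3] / (y - a').
Simple pole: residue = g(a) at a = (7/16) + ((1/48)*sqrt(1607))*i, which is (7/66) + ((1535/35354)*sqrt(1607))*i.
List the singular points by increasing real part (a conjugate pair: the negative imaginary part first).


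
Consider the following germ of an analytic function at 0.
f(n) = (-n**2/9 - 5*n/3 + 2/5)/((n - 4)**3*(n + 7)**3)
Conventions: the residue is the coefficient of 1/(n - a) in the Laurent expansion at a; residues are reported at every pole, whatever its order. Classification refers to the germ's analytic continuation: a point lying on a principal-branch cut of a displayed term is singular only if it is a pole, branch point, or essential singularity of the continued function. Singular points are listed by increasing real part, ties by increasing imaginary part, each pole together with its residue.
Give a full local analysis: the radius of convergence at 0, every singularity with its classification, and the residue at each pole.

Radius of convergence at 0: 4.
At -7: a pole of order 3; residue -1018/7247295.
At 4: a pole of order 3; residue 1018/7247295.

Denominator factor (n - 4)^3: pole of order 3 at 4, modulus 4.
Denominator factor (n + 7)^3: pole of order 3 at -7, modulus 7.
The radius of convergence is the smallest modulus among the singular points: 4.
At the order-3 pole -7 set g(n) = (n - (-7))^3*f(n) = (-n**2/9 - 5*n/3 + 2/5)/(n - 4)**3.
Order-3 pole: residue = g''(a)/2; g''(-7) = -2036/7247295, so the residue is -1018/7247295.
At the order-3 pole 4 set g(n) = (n - (4))^3*f(n) = (-n**2/9 - 5*n/3 + 2/5)/(n + 7)**3.
Order-3 pole: residue = g''(a)/2; g''(4) = 2036/7247295, so the residue is 1018/7247295.
List the singular points by increasing real part (a conjugate pair: the negative imaginary part first).
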